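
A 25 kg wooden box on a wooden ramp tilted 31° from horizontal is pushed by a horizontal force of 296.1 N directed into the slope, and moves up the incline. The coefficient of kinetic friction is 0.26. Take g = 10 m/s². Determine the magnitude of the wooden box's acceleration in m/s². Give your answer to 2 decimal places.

The horizontal push has components F cos 31° = 296.1 × 0.8572 = 253.817 N up the incline and F sin 31° = 296.1 × 0.5150 = 152.492 N pressing into the surface.
The normal force is therefore N = mg cos 31° + F sin 31° = 214.300 + 152.492 = 366.792 N, and kinetic friction down the slope is μN = 0.26 × 366.792 = 95.366 N.
Along the incline: F cos 31° − mg sin 31° − μN = ma, so 253.817 − 128.750 − 95.366 = 25 a, giving a = 1.1880 m/s².

1.19 m/s²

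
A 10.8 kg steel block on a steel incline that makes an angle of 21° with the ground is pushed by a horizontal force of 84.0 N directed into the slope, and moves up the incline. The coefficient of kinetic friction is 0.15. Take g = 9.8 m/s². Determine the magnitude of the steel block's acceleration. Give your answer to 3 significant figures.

1.96 m/s²

The horizontal push has components F cos 21° = 84.0 × 0.9336 = 78.422 N up the incline and F sin 21° = 84.0 × 0.3584 = 30.106 N pressing into the surface.
The normal force is therefore N = mg cos 21° + F sin 21° = 98.812 + 30.106 = 128.918 N, and kinetic friction down the slope is μN = 0.15 × 128.918 = 19.338 N.
Along the incline: F cos 21° − mg sin 21° − μN = ma, so 78.422 − 37.933 − 19.338 = 10.8 a, giving a = 1.9584 m/s².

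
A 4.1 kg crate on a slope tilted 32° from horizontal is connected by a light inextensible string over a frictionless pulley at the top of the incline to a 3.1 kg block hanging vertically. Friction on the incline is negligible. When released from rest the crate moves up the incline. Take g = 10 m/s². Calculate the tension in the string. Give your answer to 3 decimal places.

27.007 N

For the crate on the incline: the weight component along the slope is m₁g sin 32° = 4.1 × 10 × 0.5299 = 21.726 N and the normal force is N = m₁g cos 32° = 34.770 N.
Newton's second law for the crate (up-slope positive): T − 21.726 = 4.1 a. For the hanging block (downward positive): 3.1 × 10 − T = 3.1 a.
Adding the two equations eliminates T: 9.274 = 7.2 a, so a = 1.2881 m/s².
Then from the hanging block's equation, T = 3.1 × (10 − 1.2881) = 27.007 N.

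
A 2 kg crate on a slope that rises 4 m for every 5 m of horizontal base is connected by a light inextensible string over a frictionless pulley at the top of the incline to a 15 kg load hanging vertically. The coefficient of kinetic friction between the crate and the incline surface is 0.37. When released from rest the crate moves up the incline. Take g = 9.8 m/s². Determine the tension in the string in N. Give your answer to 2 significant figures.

For the crate on the incline: the weight component along the slope is m₁g sin 38.66° = 2 × 9.8 × 0.6247 = 12.244 N and the normal force is N = m₁g cos 38.66° = 15.305 N.
Kinetic friction opposes the crate's motion up the incline: f = μN = 0.37 × 15.305 = 5.663 N acting down the slope.
Newton's second law for the crate (up-slope positive): T − 12.244 − 5.663 = 2 a. For the hanging load (downward positive): 15 × 9.8 − T = 15 a.
Adding the two equations eliminates T: 129.093 = 17 a, so a = 7.5937 m/s².
Then from the hanging load's equation, T = 15 × (9.8 − 7.5937) = 33.095 N.

33 N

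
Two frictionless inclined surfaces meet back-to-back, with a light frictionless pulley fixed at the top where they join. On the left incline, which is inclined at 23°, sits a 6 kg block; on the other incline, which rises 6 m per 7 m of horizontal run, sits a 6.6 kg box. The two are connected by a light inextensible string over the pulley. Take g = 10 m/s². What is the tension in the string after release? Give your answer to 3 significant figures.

32.7 N

Resolve each weight along its own incline: the 6 kg mass has component 6 × 10 × sin 23° = 23.444 N down its slope, and the 6.6 kg mass has 6.6 × 10 × sin 40.60° = 42.952 N down its slope.
The 6.6 kg side's 42.952 N exceeds the other side's 23.444 N, so that mass slides down and the 6 kg mass slides up. Taking that direction as positive, Newton's second law for the whole system gives 42.952 − 23.444 = (6 + 6.6) a, so a = 19.508 / 12.6 = 1.5483 m/s².
For the 6 kg mass (up-slope positive): T − 23.444 = 6 × 1.5483, so T = 32.734 N.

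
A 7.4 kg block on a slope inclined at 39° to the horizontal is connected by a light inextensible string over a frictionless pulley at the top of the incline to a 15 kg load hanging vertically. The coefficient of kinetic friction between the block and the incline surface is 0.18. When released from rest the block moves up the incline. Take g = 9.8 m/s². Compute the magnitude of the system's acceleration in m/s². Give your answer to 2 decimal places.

4.07 m/s²

For the block on the incline: the weight component along the slope is m₁g sin 39° = 7.4 × 9.8 × 0.6293 = 45.637 N and the normal force is N = m₁g cos 39° = 56.359 N.
Kinetic friction opposes the block's motion up the incline: f = μN = 0.18 × 56.359 = 10.145 N acting down the slope.
Newton's second law for the block (up-slope positive): T − 45.637 − 10.145 = 7.4 a. For the hanging load (downward positive): 15 × 9.8 − T = 15 a.
Adding the two equations eliminates T: 91.218 = 22.4 a, so a = 4.0722 m/s².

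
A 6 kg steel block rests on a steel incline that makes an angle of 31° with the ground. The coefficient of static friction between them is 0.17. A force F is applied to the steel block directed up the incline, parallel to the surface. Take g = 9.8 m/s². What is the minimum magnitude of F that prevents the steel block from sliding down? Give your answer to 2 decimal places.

21.72 N

The normal force is N = mg cos 31° = 50.401 N. With F at its minimum the steel block is on the verge of sliding down, so static friction is at its maximum μ_s N = 0.17 × 50.401 = 8.568 N and acts up the slope.
Equilibrium along the incline: F + μ_s N = mg sin 31°, so F = 30.284 − 8.568 = 21.716 N.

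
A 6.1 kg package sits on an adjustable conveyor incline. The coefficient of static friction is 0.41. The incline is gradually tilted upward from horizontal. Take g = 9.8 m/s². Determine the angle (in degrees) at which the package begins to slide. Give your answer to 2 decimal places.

At the threshold of sliding, static friction is at its maximum μ_s N and exactly balances the weight component along the incline: mg sin θ = μ_s mg cos θ.
Hence tan θ = μ_s = 0.41, so θ = arctan(0.41) = 22.2936°.

22.29°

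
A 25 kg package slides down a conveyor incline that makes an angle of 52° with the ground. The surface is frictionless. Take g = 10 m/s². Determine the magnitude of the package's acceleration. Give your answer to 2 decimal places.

Resolving the weight along the incline: the component pulling the package down the slope is mg sin 52° = 25 × 10 × 0.7880 = 197.000 N, and the normal force is N = mg cos 52° = 25 × 10 × 0.6157 = 153.925 N.
With no friction the net force along the incline is 197.000 N, so a = g sin 52° = 197.000 / 25 = 7.8800 m/s².

7.88 m/s²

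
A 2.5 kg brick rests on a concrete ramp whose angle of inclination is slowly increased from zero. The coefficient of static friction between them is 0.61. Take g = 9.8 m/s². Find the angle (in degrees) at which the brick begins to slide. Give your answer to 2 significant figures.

31°

At the threshold of sliding, static friction is at its maximum μ_s N and exactly balances the weight component along the incline: mg sin θ = μ_s mg cos θ.
Hence tan θ = μ_s = 0.61, so θ = arctan(0.61) = 31.3832°.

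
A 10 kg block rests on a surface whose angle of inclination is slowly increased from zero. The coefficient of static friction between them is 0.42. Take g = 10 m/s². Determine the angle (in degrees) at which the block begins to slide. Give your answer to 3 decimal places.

22.782°

At the threshold of sliding, static friction is at its maximum μ_s N and exactly balances the weight component along the incline: mg sin θ = μ_s mg cos θ.
Hence tan θ = μ_s = 0.42, so θ = arctan(0.42) = 22.7824°.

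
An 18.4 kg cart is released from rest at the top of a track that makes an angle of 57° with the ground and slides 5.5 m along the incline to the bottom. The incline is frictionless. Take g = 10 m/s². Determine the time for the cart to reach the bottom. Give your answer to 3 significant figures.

1.15 s

The weight component along the incline is mg sin 57° = 154.315 N and the normal force is N = mg cos 57° = 100.214 N.
With no friction, a = g sin 57° = 8.3867 m/s².
Starting from rest, L = ½at², so t = √(2L/a) = √(2 × 5.5 / 8.3867) = 1.1453 s.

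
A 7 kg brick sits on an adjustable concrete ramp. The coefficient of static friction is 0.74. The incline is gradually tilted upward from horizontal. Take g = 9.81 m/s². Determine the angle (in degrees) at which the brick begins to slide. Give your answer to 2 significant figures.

37°

At the threshold of sliding, static friction is at its maximum μ_s N and exactly balances the weight component along the incline: mg sin θ = μ_s mg cos θ.
Hence tan θ = μ_s = 0.74, so θ = arctan(0.74) = 36.5014°.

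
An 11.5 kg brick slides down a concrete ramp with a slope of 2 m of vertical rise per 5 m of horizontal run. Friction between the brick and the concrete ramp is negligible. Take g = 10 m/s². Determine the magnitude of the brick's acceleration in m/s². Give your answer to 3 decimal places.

Resolving the weight along the incline: the component pulling the brick down the slope is mg sin 21.80° = 11.5 × 10 × 0.3714 = 42.711 N, and the normal force is N = mg cos 21.80° = 11.5 × 10 × 0.9285 = 106.778 N.
With no friction the net force along the incline is 42.711 N, so a = g sin 21.80° = 42.711 / 11.5 = 3.7140 m/s².

3.714 m/s²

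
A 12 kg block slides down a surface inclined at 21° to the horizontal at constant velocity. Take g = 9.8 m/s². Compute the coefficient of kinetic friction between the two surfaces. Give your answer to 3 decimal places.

0.384

At constant velocity the net force along the incline is zero: mg sin 21° = μ mg cos 21°.
So μ = tan 21° = 0.3584 / 0.9336 = 0.3839.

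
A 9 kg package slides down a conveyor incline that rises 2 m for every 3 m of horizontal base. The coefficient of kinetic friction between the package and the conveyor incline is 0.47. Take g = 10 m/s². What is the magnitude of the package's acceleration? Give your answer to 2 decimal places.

1.64 m/s²

Resolving the weight along the incline: the component pulling the package down the slope is mg sin 33.69° = 9 × 10 × 0.5547 = 49.923 N, and the normal force is N = mg cos 33.69° = 9 × 10 × 0.8321 = 74.889 N.
Kinetic friction acts up the slope with magnitude f = μN = 0.47 × 74.889 = 35.198 N.
Net force along the incline is 49.923 − 35.198 = 14.725 N, so a = 14.725 / 9 = 1.6361 m/s².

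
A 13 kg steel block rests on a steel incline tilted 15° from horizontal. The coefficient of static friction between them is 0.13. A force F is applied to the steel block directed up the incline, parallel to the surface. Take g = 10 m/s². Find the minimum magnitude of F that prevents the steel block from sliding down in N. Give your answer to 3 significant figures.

17.3 N

The normal force is N = mg cos 15° = 125.570 N. With F at its minimum the steel block is on the verge of sliding down, so static friction is at its maximum μ_s N = 0.13 × 125.570 = 16.324 N and acts up the slope.
Equilibrium along the incline: F + μ_s N = mg sin 15°, so F = 33.646 − 16.324 = 17.322 N.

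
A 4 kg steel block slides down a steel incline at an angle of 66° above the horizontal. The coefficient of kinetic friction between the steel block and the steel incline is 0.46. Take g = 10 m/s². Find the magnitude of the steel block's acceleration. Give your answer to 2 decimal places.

Resolving the weight along the incline: the component pulling the steel block down the slope is mg sin 66° = 4 × 10 × 0.9135 = 36.540 N, and the normal force is N = mg cos 66° = 4 × 10 × 0.4067 = 16.268 N.
Kinetic friction acts up the slope with magnitude f = μN = 0.46 × 16.268 = 7.483 N.
Net force along the incline is 36.540 − 7.483 = 29.057 N, so a = 29.057 / 4 = 7.2642 m/s².

7.26 m/s²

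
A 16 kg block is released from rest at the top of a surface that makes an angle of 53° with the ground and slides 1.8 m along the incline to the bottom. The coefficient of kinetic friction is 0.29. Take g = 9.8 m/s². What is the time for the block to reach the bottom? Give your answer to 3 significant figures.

The weight component along the incline is mg sin 53° = 125.226 N and the normal force is N = mg cos 53° = 94.365 N.
Friction up the slope is f = μN = 0.29 × 94.365 = 27.366 N, so the net downslope force is 125.226 − 27.366 = 97.860 N and a = 97.860 / 16 = 6.1162 m/s².
Starting from rest, L = ½at², so t = √(2L/a) = √(2 × 1.8 / 6.1162) = 0.7672 s.

0.767 s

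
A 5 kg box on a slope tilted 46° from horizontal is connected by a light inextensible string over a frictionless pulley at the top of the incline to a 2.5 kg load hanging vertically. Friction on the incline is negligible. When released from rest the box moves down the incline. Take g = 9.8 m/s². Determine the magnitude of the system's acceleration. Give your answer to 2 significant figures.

For the box on the incline: the weight component along the slope is m₁g sin 46° = 5 × 9.8 × 0.7193 = 35.246 N and the normal force is N = m₁g cos 46° = 34.038 N.
Newton's second law for the box (down-slope positive): 35.246 − T = 5 a. For the hanging load (upward positive): T − 2.5 × 9.8 = 2.5 a.
Adding the two equations eliminates T: 10.746 = 7.5 a, so a = 1.4328 m/s².

1.4 m/s²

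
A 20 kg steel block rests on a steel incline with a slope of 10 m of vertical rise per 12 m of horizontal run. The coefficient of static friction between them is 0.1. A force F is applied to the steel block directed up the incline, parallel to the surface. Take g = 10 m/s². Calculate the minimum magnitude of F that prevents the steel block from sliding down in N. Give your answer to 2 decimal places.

112.67 N

The normal force is N = mg cos 39.81° = 153.644 N. With F at its minimum the steel block is on the verge of sliding down, so static friction is at its maximum μ_s N = 0.1 × 153.644 = 15.364 N and acts up the slope.
Equilibrium along the incline: F + μ_s N = mg sin 39.81°, so F = 128.037 − 15.364 = 112.673 N.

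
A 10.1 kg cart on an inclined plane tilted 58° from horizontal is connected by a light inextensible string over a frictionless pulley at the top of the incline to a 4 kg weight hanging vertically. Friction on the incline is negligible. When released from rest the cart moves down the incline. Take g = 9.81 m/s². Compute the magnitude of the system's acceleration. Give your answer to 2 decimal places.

For the cart on the incline: the weight component along the slope is m₁g sin 58° = 10.1 × 9.81 × 0.8480 = 84.021 N and the normal force is N = m₁g cos 58° = 52.505 N.
Newton's second law for the cart (down-slope positive): 84.021 − T = 10.1 a. For the hanging weight (upward positive): T − 4 × 9.81 = 4 a.
Adding the two equations eliminates T: 44.781 = 14.1 a, so a = 3.1760 m/s².

3.18 m/s²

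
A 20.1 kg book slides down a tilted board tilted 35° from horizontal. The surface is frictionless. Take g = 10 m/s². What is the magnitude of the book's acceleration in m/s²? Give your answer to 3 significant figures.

5.74 m/s²

Resolving the weight along the incline: the component pulling the book down the slope is mg sin 35° = 20.1 × 10 × 0.5736 = 115.294 N, and the normal force is N = mg cos 35° = 20.1 × 10 × 0.8192 = 164.659 N.
With no friction the net force along the incline is 115.294 N, so a = g sin 35° = 115.294 / 20.1 = 5.7360 m/s².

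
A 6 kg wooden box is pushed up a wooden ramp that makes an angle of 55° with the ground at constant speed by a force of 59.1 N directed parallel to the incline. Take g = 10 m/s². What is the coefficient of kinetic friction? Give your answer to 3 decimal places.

At constant speed ΣF = 0 along the incline. The applied 59.1 N acts up the slope; the weight component mg sin 55° = 49.149 N and kinetic friction μN both act down the slope.
So 59.1 = 49.149 + μ × 34.415, giving μ = (59.1 − 49.149) / 34.415 = 0.2891.

0.289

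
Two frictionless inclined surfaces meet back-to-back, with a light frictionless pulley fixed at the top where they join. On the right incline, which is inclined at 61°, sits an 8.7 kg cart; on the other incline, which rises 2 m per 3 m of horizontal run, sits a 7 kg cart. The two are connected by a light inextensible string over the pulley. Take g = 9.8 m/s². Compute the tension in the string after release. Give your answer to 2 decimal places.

54.33 N

Resolve each weight along its own incline: the 8.7 kg mass has component 8.7 × 9.8 × sin 61° = 74.570 N down its slope, and the 7 kg mass has 7 × 9.8 × sin 33.69° = 38.052 N down its slope.
The 8.7 kg side's 74.570 N exceeds the other side's 38.052 N, so that mass slides down and the 7 kg mass slides up. Taking that direction as positive, Newton's second law for the whole system gives 74.570 − 38.052 = (8.7 + 7) a, so a = 36.518 / 15.7 = 2.3260 m/s².
For the 7 kg mass (up-slope positive): T − 38.052 = 7 × 2.3260, so T = 54.334 N.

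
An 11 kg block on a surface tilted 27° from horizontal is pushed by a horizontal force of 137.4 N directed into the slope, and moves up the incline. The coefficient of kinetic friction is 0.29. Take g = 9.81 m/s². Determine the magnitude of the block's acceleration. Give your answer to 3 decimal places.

The horizontal push has components F cos 27° = 137.4 × 0.8910 = 122.423 N up the incline and F sin 27° = 137.4 × 0.4540 = 62.380 N pressing into the surface.
The normal force is therefore N = mg cos 27° + F sin 27° = 96.148 + 62.380 = 158.528 N, and kinetic friction down the slope is μN = 0.29 × 158.528 = 45.973 N.
Along the incline: F cos 27° − mg sin 27° − μN = ma, so 122.423 − 48.991 − 45.973 = 11 a, giving a = 2.4963 m/s².

2.496 m/s²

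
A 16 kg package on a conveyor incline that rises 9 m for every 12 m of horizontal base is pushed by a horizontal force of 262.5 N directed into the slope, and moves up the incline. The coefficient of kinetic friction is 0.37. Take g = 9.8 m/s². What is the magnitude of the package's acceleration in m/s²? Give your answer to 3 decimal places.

The horizontal push has components F cos 36.87° = 262.5 × 0.8000 = 210.000 N up the incline and F sin 36.87° = 262.5 × 0.6000 = 157.500 N pressing into the surface.
The normal force is therefore N = mg cos 36.87° + F sin 36.87° = 125.440 + 157.500 = 282.940 N, and kinetic friction down the slope is μN = 0.37 × 282.940 = 104.688 N.
Along the incline: F cos 36.87° − mg sin 36.87° − μN = ma, so 210.000 − 94.080 − 104.688 = 16 a, giving a = 0.7020 m/s².

0.702 m/s²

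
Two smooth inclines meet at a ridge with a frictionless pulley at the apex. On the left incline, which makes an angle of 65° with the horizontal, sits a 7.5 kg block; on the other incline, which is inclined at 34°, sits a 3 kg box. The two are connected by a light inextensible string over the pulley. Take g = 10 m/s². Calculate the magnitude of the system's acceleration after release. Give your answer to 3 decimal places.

4.876 m/s²

Resolve each weight along its own incline: the 7.5 kg mass has component 7.5 × 10 × sin 65° = 67.973 N down its slope, and the 3 kg mass has 3 × 10 × sin 34° = 16.776 N down its slope.
The 7.5 kg side's 67.973 N exceeds the other side's 16.776 N, so that mass slides down and the 3 kg mass slides up. Taking that direction as positive, Newton's second law for the whole system gives 67.973 − 16.776 = (7.5 + 3) a, so a = 51.197 / 10.5 = 4.8759 m/s².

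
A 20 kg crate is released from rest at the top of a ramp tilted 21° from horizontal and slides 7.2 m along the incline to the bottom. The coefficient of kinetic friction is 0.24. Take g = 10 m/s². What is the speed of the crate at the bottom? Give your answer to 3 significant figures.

The weight component along the incline is mg sin 21° = 71.674 N and the normal force is N = mg cos 21° = 186.716 N.
Friction up the slope is f = μN = 0.24 × 186.716 = 44.812 N, so the net downslope force is 71.674 − 44.812 = 26.862 N and a = 26.862 / 20 = 1.3431 m/s².
Starting from rest over a distance of 7.2 m, v² = 2aL = 2 × 1.3431 × 7.2 = 19.3406, so v = 4.3978 m/s.

4.40 m/s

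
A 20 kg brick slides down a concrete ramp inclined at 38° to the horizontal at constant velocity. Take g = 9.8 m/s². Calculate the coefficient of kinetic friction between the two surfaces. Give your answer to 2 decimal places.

0.78

At constant velocity the net force along the incline is zero: mg sin 38° = μ mg cos 38°.
So μ = tan 38° = 0.6157 / 0.7880 = 0.7813.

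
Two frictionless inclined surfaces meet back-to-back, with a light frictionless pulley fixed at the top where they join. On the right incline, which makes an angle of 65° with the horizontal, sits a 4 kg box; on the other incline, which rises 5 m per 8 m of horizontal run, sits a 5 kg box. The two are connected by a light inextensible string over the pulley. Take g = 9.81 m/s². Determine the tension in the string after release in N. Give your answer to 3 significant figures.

Resolve each weight along its own incline: the 4 kg mass has component 4 × 9.81 × sin 65° = 35.564 N down its slope, and the 5 kg mass has 5 × 9.81 × sin 32.01° = 25.996 N down its slope.
The 4 kg side's 35.564 N exceeds the other side's 25.996 N, so that mass slides down and the 5 kg mass slides up. Taking that direction as positive, Newton's second law for the whole system gives 35.564 − 25.996 = (4 + 5) a, so a = 9.568 / 9 = 1.0631 m/s².
For the 5 kg mass (up-slope positive): T − 25.996 = 5 × 1.0631, so T = 31.311 N.

31.3 N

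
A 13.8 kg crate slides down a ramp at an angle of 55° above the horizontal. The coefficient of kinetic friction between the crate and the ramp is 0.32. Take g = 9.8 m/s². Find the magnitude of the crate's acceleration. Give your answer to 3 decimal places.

6.229 m/s²

Resolving the weight along the incline: the component pulling the crate down the slope is mg sin 55° = 13.8 × 9.8 × 0.8192 = 110.789 N, and the normal force is N = mg cos 55° = 13.8 × 9.8 × 0.5736 = 77.574 N.
Kinetic friction acts up the slope with magnitude f = μN = 0.32 × 77.574 = 24.824 N.
Net force along the incline is 110.789 − 24.824 = 85.965 N, so a = 85.965 / 13.8 = 6.2293 m/s².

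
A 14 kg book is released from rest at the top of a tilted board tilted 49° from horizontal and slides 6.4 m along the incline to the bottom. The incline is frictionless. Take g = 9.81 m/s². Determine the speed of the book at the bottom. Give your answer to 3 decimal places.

9.735 m/s

The weight component along the incline is mg sin 49° = 103.652 N and the normal force is N = mg cos 49° = 90.103 N.
With no friction, a = g sin 49° = 7.4037 m/s².
Starting from rest over a distance of 6.4 m, v² = 2aL = 2 × 7.4037 × 6.4 = 94.7674, so v = 9.7349 m/s.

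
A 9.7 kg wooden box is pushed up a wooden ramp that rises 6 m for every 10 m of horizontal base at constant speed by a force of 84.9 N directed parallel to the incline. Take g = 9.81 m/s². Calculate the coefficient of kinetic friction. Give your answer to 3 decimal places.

At constant speed ΣF = 0 along the incline. The applied 84.9 N acts up the slope; the weight component mg sin 30.96° = 48.958 N and kinetic friction μN both act down the slope.
So 84.9 = 48.958 + μ × 81.596, giving μ = (84.9 − 48.958) / 81.596 = 0.4405.

0.440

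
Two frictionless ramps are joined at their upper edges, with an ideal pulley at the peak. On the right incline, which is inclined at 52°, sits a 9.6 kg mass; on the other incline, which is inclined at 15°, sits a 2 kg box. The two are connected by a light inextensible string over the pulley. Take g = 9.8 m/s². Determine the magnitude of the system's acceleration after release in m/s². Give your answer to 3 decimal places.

5.954 m/s²

Resolve each weight along its own incline: the 9.6 kg mass has component 9.6 × 9.8 × sin 52° = 74.136 N down its slope, and the 2 kg mass has 2 × 9.8 × sin 15° = 5.073 N down its slope.
The 9.6 kg side's 74.136 N exceeds the other side's 5.073 N, so that mass slides down and the 2 kg mass slides up. Taking that direction as positive, Newton's second law for the whole system gives 74.136 − 5.073 = (9.6 + 2) a, so a = 69.063 / 11.6 = 5.9537 m/s².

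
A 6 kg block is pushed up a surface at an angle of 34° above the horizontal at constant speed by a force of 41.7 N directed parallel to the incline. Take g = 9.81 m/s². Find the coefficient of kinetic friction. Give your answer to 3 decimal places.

At constant speed ΣF = 0 along the incline. The applied 41.7 N acts up the slope; the weight component mg sin 34° = 32.914 N and kinetic friction μN both act down the slope.
So 41.7 = 32.914 + μ × 48.797, giving μ = (41.7 − 32.914) / 48.797 = 0.1801.

0.180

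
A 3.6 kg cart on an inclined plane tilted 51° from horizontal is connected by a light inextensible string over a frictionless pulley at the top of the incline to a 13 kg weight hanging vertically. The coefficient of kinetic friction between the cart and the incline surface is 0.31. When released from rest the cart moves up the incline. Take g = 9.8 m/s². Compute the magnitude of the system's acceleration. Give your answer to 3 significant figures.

For the cart on the incline: the weight component along the slope is m₁g sin 51° = 3.6 × 9.8 × 0.7771 = 27.416 N and the normal force is N = m₁g cos 51° = 22.202 N.
Kinetic friction opposes the cart's motion up the incline: f = μN = 0.31 × 22.202 = 6.883 N acting down the slope.
Newton's second law for the cart (up-slope positive): T − 27.416 − 6.883 = 3.6 a. For the hanging weight (downward positive): 13 × 9.8 − T = 13 a.
Adding the two equations eliminates T: 93.101 = 16.6 a, so a = 5.6085 m/s².

5.61 m/s²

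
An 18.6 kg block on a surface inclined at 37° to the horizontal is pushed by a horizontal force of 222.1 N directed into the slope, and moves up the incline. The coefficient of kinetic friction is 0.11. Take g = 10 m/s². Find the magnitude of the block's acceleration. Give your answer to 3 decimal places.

1.849 m/s²

The horizontal push has components F cos 37° = 222.1 × 0.7986 = 177.369 N up the incline and F sin 37° = 222.1 × 0.6018 = 133.660 N pressing into the surface.
The normal force is therefore N = mg cos 37° + F sin 37° = 148.540 + 133.660 = 282.200 N, and kinetic friction down the slope is μN = 0.11 × 282.200 = 31.042 N.
Along the incline: F cos 37° − mg sin 37° − μN = ma, so 177.369 − 111.935 − 31.042 = 18.6 a, giving a = 1.8490 m/s².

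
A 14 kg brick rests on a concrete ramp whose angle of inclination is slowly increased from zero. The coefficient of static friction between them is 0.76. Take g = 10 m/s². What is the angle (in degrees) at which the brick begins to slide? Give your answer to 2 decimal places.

37.23°

At the threshold of sliding, static friction is at its maximum μ_s N and exactly balances the weight component along the incline: mg sin θ = μ_s mg cos θ.
Hence tan θ = μ_s = 0.76, so θ = arctan(0.76) = 37.2348°.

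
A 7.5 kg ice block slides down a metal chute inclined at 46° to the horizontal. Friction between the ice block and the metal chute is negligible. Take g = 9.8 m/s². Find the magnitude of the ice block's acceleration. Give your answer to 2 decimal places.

7.05 m/s²

Resolving the weight along the incline: the component pulling the ice block down the slope is mg sin 46° = 7.5 × 9.8 × 0.7193 = 52.869 N, and the normal force is N = mg cos 46° = 7.5 × 9.8 × 0.6947 = 51.060 N.
With no friction the net force along the incline is 52.869 N, so a = g sin 46° = 52.869 / 7.5 = 7.0492 m/s².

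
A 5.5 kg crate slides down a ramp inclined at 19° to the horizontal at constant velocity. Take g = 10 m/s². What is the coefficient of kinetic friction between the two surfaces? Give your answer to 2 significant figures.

At constant velocity the net force along the incline is zero: mg sin 19° = μ mg cos 19°.
So μ = tan 19° = 0.3256 / 0.9455 = 0.3444.

0.34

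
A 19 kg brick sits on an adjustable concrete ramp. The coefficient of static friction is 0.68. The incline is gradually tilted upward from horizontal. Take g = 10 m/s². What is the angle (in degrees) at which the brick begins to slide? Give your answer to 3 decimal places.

34.216°

At the threshold of sliding, static friction is at its maximum μ_s N and exactly balances the weight component along the incline: mg sin θ = μ_s mg cos θ.
Hence tan θ = μ_s = 0.68, so θ = arctan(0.68) = 34.2157°.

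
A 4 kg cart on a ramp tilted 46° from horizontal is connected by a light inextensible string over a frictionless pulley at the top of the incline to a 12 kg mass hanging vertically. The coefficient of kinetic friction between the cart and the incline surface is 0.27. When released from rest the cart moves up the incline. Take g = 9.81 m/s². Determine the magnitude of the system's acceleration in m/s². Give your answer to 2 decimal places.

For the cart on the incline: the weight component along the slope is m₁g sin 46° = 4 × 9.81 × 0.7193 = 28.225 N and the normal force is N = m₁g cos 46° = 27.258 N.
Kinetic friction opposes the cart's motion up the incline: f = μN = 0.27 × 27.258 = 7.360 N acting down the slope.
Newton's second law for the cart (up-slope positive): T − 28.225 − 7.360 = 4 a. For the hanging mass (downward positive): 12 × 9.81 − T = 12 a.
Adding the two equations eliminates T: 82.135 = 16 a, so a = 5.1334 m/s².

5.13 m/s²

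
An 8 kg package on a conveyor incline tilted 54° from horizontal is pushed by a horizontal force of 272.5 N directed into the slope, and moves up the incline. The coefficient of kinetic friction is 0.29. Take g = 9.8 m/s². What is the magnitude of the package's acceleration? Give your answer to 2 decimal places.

The horizontal push has components F cos 54° = 272.5 × 0.5878 = 160.175 N up the incline and F sin 54° = 272.5 × 0.8090 = 220.453 N pressing into the surface.
The normal force is therefore N = mg cos 54° + F sin 54° = 46.084 + 220.453 = 266.537 N, and kinetic friction down the slope is μN = 0.29 × 266.537 = 77.296 N.
Along the incline: F cos 54° − mg sin 54° − μN = ma, so 160.175 − 63.426 − 77.296 = 8 a, giving a = 2.4316 m/s².

2.43 m/s²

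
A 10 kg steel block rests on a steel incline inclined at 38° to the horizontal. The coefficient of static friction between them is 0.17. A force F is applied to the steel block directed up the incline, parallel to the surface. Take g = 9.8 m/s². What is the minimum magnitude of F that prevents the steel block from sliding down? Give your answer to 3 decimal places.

The normal force is N = mg cos 38° = 77.225 N. With F at its minimum the steel block is on the verge of sliding down, so static friction is at its maximum μ_s N = 0.17 × 77.225 = 13.128 N and acts up the slope.
Equilibrium along the incline: F + μ_s N = mg sin 38°, so F = 60.335 − 13.128 = 47.207 N.

47.207 N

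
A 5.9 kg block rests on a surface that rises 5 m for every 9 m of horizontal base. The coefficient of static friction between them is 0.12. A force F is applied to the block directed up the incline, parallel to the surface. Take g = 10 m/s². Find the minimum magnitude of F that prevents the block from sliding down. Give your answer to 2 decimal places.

22.46 N

The normal force is N = mg cos 29.05° = 51.575 N. With F at its minimum the block is on the verge of sliding down, so static friction is at its maximum μ_s N = 0.12 × 51.575 = 6.189 N and acts up the slope.
Equilibrium along the incline: F + μ_s N = mg sin 29.05°, so F = 28.653 − 6.189 = 22.464 N.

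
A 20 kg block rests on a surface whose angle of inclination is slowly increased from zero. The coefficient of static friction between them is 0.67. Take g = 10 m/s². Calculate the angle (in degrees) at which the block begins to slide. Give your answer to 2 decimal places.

At the threshold of sliding, static friction is at its maximum μ_s N and exactly balances the weight component along the incline: mg sin θ = μ_s mg cos θ.
Hence tan θ = μ_s = 0.67, so θ = arctan(0.67) = 33.8221°.

33.82°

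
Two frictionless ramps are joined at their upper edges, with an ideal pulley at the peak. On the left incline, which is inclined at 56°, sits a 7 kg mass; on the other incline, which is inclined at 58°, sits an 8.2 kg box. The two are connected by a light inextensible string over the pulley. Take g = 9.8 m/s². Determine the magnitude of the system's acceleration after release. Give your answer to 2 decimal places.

0.74 m/s²

Resolve each weight along its own incline: the 7 kg mass has component 7 × 9.8 × sin 56° = 56.872 N down its slope, and the 8.2 kg mass has 8.2 × 9.8 × sin 58° = 68.149 N down its slope.
The 8.2 kg side's 68.149 N exceeds the other side's 56.872 N, so that mass slides down and the 7 kg mass slides up. Taking that direction as positive, Newton's second law for the whole system gives 68.149 − 56.872 = (7 + 8.2) a, so a = 11.277 / 15.2 = 0.7419 m/s².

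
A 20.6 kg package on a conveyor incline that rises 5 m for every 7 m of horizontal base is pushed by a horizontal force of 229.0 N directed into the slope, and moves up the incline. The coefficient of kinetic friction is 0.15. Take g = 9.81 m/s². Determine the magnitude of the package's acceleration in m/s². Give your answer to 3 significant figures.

The horizontal push has components F cos 35.54° = 229.0 × 0.8137 = 186.337 N up the incline and F sin 35.54° = 229.0 × 0.5812 = 133.095 N pressing into the surface.
The normal force is therefore N = mg cos 35.54° + F sin 35.54° = 164.437 + 133.095 = 297.532 N, and kinetic friction down the slope is μN = 0.15 × 297.532 = 44.630 N.
Along the incline: F cos 35.54° − mg sin 35.54° − μN = ma, so 186.337 − 117.452 − 44.630 = 20.6 a, giving a = 1.1774 m/s².

1.18 m/s²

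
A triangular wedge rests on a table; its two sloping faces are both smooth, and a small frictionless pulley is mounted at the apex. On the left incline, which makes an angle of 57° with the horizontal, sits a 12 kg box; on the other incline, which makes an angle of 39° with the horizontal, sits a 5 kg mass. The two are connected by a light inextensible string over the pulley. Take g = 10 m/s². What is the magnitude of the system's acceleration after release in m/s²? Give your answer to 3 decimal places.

4.069 m/s²

Resolve each weight along its own incline: the 12 kg mass has component 12 × 10 × sin 57° = 100.640 N down its slope, and the 5 kg mass has 5 × 10 × sin 39° = 31.466 N down its slope.
The 12 kg side's 100.640 N exceeds the other side's 31.466 N, so that mass slides down and the 5 kg mass slides up. Taking that direction as positive, Newton's second law for the whole system gives 100.640 − 31.466 = (12 + 5) a, so a = 69.174 / 17 = 4.0691 m/s².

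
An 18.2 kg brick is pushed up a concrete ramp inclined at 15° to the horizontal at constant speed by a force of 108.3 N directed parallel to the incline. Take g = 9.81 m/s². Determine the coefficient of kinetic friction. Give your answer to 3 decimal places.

0.360

At constant speed ΣF = 0 along the incline. The applied 108.3 N acts up the slope; the weight component mg sin 15° = 46.210 N and kinetic friction μN both act down the slope.
So 108.3 = 46.210 + μ × 172.458, giving μ = (108.3 − 46.210) / 172.458 = 0.3600.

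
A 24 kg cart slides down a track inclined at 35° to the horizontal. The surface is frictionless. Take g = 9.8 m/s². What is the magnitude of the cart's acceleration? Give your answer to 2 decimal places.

5.62 m/s²

Resolving the weight along the incline: the component pulling the cart down the slope is mg sin 35° = 24 × 9.8 × 0.5736 = 134.911 N, and the normal force is N = mg cos 35° = 24 × 9.8 × 0.8192 = 192.676 N.
With no friction the net force along the incline is 134.911 N, so a = g sin 35° = 134.911 / 24 = 5.6213 m/s².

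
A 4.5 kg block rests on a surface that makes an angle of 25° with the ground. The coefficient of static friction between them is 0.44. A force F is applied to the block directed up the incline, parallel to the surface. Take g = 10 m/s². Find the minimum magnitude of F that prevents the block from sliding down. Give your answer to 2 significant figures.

1.1 N

The normal force is N = mg cos 25° = 40.784 N. With F at its minimum the block is on the verge of sliding down, so static friction is at its maximum μ_s N = 0.44 × 40.784 = 17.945 N and acts up the slope.
Equilibrium along the incline: F + μ_s N = mg sin 25°, so F = 19.018 − 17.945 = 1.073 N.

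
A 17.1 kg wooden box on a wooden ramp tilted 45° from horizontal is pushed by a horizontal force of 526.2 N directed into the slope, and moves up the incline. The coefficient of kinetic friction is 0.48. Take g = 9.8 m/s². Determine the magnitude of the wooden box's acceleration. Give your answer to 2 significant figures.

The horizontal push has components F cos 45° = 526.2 × 0.7071 = 372.076 N up the incline and F sin 45° = 526.2 × 0.7071 = 372.076 N pressing into the surface.
The normal force is therefore N = mg cos 45° + F sin 45° = 118.496 + 372.076 = 490.572 N, and kinetic friction down the slope is μN = 0.48 × 490.572 = 235.475 N.
Along the incline: F cos 45° − mg sin 45° − μN = ma, so 372.076 − 118.496 − 235.475 = 17.1 a, giving a = 1.0588 m/s².

1.1 m/s²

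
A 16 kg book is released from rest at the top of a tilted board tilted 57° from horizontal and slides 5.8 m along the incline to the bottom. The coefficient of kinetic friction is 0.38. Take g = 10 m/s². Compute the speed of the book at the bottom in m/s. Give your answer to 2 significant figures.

8.6 m/s

The weight component along the incline is mg sin 57° = 134.187 N and the normal force is N = mg cos 57° = 87.142 N.
Friction up the slope is f = μN = 0.38 × 87.142 = 33.114 N, so the net downslope force is 134.187 − 33.114 = 101.073 N and a = 101.073 / 16 = 6.3171 m/s².
Starting from rest over a distance of 5.8 m, v² = 2aL = 2 × 6.3171 × 5.8 = 73.2784, so v = 8.5603 m/s.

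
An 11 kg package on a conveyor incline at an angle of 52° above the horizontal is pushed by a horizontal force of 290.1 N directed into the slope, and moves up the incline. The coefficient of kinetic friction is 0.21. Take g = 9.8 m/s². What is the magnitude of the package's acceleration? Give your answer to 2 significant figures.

The horizontal push has components F cos 52° = 290.1 × 0.6157 = 178.615 N up the incline and F sin 52° = 290.1 × 0.7880 = 228.599 N pressing into the surface.
The normal force is therefore N = mg cos 52° + F sin 52° = 66.372 + 228.599 = 294.971 N, and kinetic friction down the slope is μN = 0.21 × 294.971 = 61.944 N.
Along the incline: F cos 52° − mg sin 52° − μN = ma, so 178.615 − 84.946 − 61.944 = 11 a, giving a = 2.8841 m/s².

2.9 m/s²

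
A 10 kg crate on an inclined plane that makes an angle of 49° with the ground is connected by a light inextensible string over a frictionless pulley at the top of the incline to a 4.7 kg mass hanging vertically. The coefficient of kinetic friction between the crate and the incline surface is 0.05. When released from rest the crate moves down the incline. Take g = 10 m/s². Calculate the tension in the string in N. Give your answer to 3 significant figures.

55.1 N

For the crate on the incline: the weight component along the slope is m₁g sin 49° = 10 × 10 × 0.7547 = 75.470 N and the normal force is N = m₁g cos 49° = 65.606 N.
Kinetic friction opposes the crate's motion down the incline: f = μN = 0.05 × 65.606 = 3.280 N acting up the slope.
Newton's second law for the crate (down-slope positive): 75.470 − 3.280 − T = 10 a. For the hanging mass (upward positive): T − 4.7 × 10 = 4.7 a.
Adding the two equations eliminates T: 25.190 = 14.7 a, so a = 1.7136 m/s².
Then from the hanging mass's equation, T = 4.7 × (10 + 1.7136) = 55.054 N.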